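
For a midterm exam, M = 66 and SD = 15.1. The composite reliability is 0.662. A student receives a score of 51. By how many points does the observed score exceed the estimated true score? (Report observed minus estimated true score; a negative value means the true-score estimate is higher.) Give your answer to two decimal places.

-5.07

T̂ = 0.662(51) + 0.338(66) = 33.762 + 22.308 = 56.0700 → 56.070
X − T̂ = 51 − 56.070 = -5.070 → -5.07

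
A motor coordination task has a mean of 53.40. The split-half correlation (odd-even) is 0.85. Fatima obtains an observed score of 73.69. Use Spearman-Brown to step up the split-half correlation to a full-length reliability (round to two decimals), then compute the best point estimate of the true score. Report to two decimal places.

Spearman-Brown: ρ = 2r/(1 + r) = 2(0.85)/(1 + 0.85) = 1.700/1.85 = 0.9189 → 0.92
Weight the observed score by reliability and the mean by (1 − reliability): T̂ = 0.92·73.69 + 0.08·53.40 = 67.7948 + 4.2720 = 72.067.

72.07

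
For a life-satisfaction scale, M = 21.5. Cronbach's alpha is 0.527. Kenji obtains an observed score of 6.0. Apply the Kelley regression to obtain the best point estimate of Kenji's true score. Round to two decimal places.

13.33

T̂ = ρX + (1 − ρ)μ
  = 0.527 × 6.0 + 0.473 × 21.5
  = 3.1620 + 10.1695
  = 13.331
  ≈ 13.33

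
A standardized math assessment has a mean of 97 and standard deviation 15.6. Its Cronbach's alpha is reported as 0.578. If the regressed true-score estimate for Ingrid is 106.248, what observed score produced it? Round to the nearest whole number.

113

T̂ = ρX + (1 − ρ)μ  ⇒  X = (T̂ − (1 − ρ)μ) / ρ
X = (106.248 − 0.422 × 97) / 0.578 = (106.248 − 40.934) / 0.578 = 65.314 / 0.578 = 113.00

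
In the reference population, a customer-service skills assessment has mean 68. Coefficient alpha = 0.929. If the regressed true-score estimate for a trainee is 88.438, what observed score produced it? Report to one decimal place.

T̂ = ρX + (1 − ρ)μ  ⇒  X = (T̂ − (1 − ρ)μ) / ρ
X = (88.438 − 0.071 × 68) / 0.929 = (88.438 − 4.828) / 0.929 = 83.610 / 0.929 = 90.000

90.0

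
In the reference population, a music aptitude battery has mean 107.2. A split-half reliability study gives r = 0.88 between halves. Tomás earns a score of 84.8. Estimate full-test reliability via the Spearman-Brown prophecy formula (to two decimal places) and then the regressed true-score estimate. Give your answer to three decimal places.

Spearman-Brown: ρ = 2r/(1 + r) = 2(0.88)/(1 + 0.88) = 1.760/1.88 = 0.9362 → 0.94
Regress the observed score toward the mean by the unreliability: T̂ = 0.94·84.8 + 0.06·107.2 = 79.712 + 6.432 = 86.1440.

86.144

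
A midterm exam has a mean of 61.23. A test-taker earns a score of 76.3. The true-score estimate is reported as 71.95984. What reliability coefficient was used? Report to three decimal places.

0.712

T̂ = ρX + (1 − ρ)μ  ⇒  T̂ − μ = ρ(X − μ)
ρ = (T̂ − μ)/(X − μ) = (71.95984 − 61.23) / (76.3 − 61.23) = 10.72984 / 15.07 = 0.71200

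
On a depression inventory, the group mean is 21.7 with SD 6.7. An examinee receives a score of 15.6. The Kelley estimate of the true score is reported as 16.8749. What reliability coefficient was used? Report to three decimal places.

T̂ = ρX + (1 − ρ)μ  ⇒  T̂ − μ = ρ(X − μ)
ρ = (T̂ − μ)/(X − μ) = (16.8749 − 21.7) / (15.6 − 21.7) = -4.8251 / -6.1 = 0.79100

0.791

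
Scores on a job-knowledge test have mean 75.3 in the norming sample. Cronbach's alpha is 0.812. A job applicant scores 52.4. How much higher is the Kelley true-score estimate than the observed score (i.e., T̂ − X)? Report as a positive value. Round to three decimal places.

T̂ = ρX + (1 − ρ)μ
  = 0.812 × 52.4 + 0.188 × 75.3
  = 42.5488 + 14.1564
  = 56.70520
  ≈ 56.7052
T̂ − X = 56.7052 − 52.4 = 4.3052 → 4.305

4.305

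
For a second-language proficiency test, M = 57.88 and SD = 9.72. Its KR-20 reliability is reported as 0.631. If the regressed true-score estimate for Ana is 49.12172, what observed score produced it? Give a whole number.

44

T̂ = ρX + (1 − ρ)μ  ⇒  X = (T̂ − (1 − ρ)μ) / ρ
X = (49.12172 − 0.369 × 57.88) / 0.631 = (49.12172 − 21.35772) / 0.631 = 27.76400 / 0.631 = 44.00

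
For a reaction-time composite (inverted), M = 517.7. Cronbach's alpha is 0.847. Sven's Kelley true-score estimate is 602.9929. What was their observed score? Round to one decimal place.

T̂ = ρX + (1 − ρ)μ  ⇒  X = (T̂ − (1 − ρ)μ) / ρ
X = (602.9929 − 0.153 × 517.7) / 0.847 = (602.9929 − 79.2081) / 0.847 = 523.7848 / 0.847 = 618.400

618.4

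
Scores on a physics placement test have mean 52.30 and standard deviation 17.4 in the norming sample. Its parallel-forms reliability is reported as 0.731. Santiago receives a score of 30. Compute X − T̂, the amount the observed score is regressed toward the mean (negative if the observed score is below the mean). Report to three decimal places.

T̂ = 0.731(30) + 0.269(52.30) = 21.930 + 14.06870 = 35.99870 → 35.9987
X − T̂ = 30 − 35.9987 = -5.9987 → -5.999

-5.999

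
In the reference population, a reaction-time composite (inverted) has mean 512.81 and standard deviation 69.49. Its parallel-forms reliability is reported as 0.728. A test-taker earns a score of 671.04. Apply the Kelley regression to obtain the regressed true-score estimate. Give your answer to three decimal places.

628.001

T̂ = 0.728(671.04) + 0.272(512.81) = 488.51712 + 139.48432 = 628.0014 → 628.001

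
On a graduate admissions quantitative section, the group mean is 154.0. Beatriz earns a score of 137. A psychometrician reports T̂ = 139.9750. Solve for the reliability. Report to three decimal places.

0.825

T̂ = ρX + (1 − ρ)μ  ⇒  T̂ − μ = ρ(X − μ)
ρ = (T̂ − μ)/(X − μ) = (139.9750 − 154.0) / (137 − 154.0) = -14.0250 / -17.0 = 0.82500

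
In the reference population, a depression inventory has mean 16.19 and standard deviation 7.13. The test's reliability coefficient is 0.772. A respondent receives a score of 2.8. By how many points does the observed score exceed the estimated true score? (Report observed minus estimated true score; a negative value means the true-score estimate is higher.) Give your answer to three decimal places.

Weight the observed score by reliability and the mean by (1 − reliability): T̂ = 0.772·2.8 + 0.228·16.19 = 2.1616 + 3.69132 = 5.85292.
X − T̂ = 2.8 − 5.8529 = -3.0529 → -3.053

-3.053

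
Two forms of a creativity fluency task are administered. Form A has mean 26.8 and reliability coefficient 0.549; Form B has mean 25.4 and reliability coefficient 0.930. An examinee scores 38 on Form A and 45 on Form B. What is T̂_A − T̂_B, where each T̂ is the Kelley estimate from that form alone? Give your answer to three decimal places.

-10.679

T̂_A = 0.549(38) + 0.451(26.8) = 32.94880
T̂_B = 0.930(45) + 0.070(25.4) = 43.62800
T̂_A − T̂_B = -10.67920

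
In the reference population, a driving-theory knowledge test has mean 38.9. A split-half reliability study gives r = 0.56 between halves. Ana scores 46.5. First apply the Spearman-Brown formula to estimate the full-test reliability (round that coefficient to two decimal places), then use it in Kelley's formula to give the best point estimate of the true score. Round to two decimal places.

Spearman-Brown: ρ = 2r/(1 + r) = 2(0.56)/(1 + 0.56) = 1.120/1.56 = 0.7179 → 0.72
T̂ = ρX + (1 − ρ)μ
  = 0.72 × 46.5 + 0.28 × 38.9
  = 33.480 + 10.892
  = 44.372
  ≈ 44.37

44.37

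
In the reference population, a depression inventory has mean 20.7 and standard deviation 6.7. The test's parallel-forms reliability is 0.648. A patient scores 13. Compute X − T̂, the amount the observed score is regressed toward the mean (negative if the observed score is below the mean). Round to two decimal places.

Weight the observed score by reliability and the mean by (1 − reliability): T̂ = 0.648·13 + 0.352·20.7 = 8.424 + 7.2864 = 15.7104.
X − T̂ = 13 − 15.710 = -2.710 → -2.71

-2.71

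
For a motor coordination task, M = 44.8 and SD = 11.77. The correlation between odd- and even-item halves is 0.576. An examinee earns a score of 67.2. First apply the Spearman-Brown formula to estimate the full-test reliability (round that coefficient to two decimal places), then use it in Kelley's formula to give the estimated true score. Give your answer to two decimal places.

61.15

Spearman-Brown: ρ = 2r/(1 + r) = 2(0.576)/(1 + 0.576) = 1.1520/1.576 = 0.7310 → 0.73
Kelley's formula gives T̂ = 0.73·67.2 + 0.27·44.8 = 49.056 + 12.096 = 61.152.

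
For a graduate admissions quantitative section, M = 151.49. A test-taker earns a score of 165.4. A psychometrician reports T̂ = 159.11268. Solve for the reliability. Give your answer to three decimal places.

0.548

T̂ = ρX + (1 − ρ)μ  ⇒  T̂ − μ = ρ(X − μ)
ρ = (T̂ − μ)/(X − μ) = (159.11268 − 151.49) / (165.4 − 151.49) = 7.62268 / 13.91 = 0.54800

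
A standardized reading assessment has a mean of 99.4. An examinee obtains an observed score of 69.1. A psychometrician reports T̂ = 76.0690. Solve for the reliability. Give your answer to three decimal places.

0.770

T̂ = ρX + (1 − ρ)μ  ⇒  T̂ − μ = ρ(X − μ)
ρ = (T̂ − μ)/(X − μ) = (76.0690 − 99.4) / (69.1 − 99.4) = -23.3310 / -30.3 = 0.77000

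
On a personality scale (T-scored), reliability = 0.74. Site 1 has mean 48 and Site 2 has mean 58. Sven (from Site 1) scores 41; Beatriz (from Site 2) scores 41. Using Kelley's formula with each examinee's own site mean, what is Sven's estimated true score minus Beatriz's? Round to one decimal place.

T̂_Sven = 0.74(41) + 0.26(48) = 42.820
T̂_Beatriz = 0.74(41) + 0.26(58) = 45.420
Difference = 42.820 − 45.420 = -2.600

-2.6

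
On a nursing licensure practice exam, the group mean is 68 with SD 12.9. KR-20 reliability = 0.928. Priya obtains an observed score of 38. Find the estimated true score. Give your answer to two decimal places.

T̂ = ρX + (1 − ρ)μ
  = 0.928 × 38 + 0.072 × 68
  = 35.264 + 4.896
  = 40.160
  ≈ 40.16

40.16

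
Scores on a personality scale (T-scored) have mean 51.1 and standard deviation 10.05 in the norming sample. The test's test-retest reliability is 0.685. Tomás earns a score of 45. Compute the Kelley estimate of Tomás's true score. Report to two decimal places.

T̂ = ρX + (1 − ρ)μ
  = 0.685 × 45 + 0.315 × 51.1
  = 30.825 + 16.0965
  = 46.922
  ≈ 46.92

46.92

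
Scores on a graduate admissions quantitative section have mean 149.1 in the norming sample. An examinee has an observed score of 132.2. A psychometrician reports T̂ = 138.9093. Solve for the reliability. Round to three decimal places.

0.603

T̂ = ρX + (1 − ρ)μ  ⇒  T̂ − μ = ρ(X − μ)
ρ = (T̂ − μ)/(X − μ) = (138.9093 − 149.1) / (132.2 − 149.1) = -10.1907 / -16.9 = 0.60300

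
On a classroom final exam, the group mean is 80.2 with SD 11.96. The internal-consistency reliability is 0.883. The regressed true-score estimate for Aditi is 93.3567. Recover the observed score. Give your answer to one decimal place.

T̂ = ρX + (1 − ρ)μ  ⇒  X = (T̂ − (1 − ρ)μ) / ρ
X = (93.3567 − 0.117 × 80.2) / 0.883 = (93.3567 − 9.3834) / 0.883 = 83.9733 / 0.883 = 95.100

95.1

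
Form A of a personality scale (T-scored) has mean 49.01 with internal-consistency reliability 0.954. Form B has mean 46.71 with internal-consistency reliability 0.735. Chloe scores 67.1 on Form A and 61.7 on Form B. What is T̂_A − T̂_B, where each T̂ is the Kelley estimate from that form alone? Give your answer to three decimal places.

8.540

T̂_A = 0.954(67.1) + 0.046(49.01) = 66.26786
T̂_B = 0.735(61.7) + 0.265(46.71) = 57.72765
T̂_A − T̂_B = 8.54021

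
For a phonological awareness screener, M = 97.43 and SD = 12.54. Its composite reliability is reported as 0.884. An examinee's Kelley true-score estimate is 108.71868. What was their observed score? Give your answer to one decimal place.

110.2

T̂ = ρX + (1 − ρ)μ  ⇒  X = (T̂ − (1 − ρ)μ) / ρ
X = (108.71868 − 0.116 × 97.43) / 0.884 = (108.71868 − 11.30188) / 0.884 = 97.41680 / 0.884 = 110.200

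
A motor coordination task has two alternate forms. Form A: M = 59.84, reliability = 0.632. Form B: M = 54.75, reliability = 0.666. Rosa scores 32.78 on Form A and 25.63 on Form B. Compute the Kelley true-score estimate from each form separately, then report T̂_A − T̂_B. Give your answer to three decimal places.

7.382

T̂_A = 0.632(32.78) + 0.368(59.84) = 42.73808
T̂_B = 0.666(25.63) + 0.334(54.75) = 35.35608
T̂_A − T̂_B = 7.38200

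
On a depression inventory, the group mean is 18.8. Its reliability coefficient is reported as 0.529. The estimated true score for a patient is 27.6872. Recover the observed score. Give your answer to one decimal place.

T̂ = ρX + (1 − ρ)μ  ⇒  X = (T̂ − (1 − ρ)μ) / ρ
X = (27.6872 − 0.471 × 18.8) / 0.529 = (27.6872 − 8.8548) / 0.529 = 18.8324 / 0.529 = 35.600

35.6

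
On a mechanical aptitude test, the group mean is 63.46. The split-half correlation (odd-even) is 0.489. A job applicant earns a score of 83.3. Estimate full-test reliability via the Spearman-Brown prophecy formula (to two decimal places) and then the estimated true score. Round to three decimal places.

Spearman-Brown: ρ = 2r/(1 + r) = 2(0.489)/(1 + 0.489) = 0.9780/1.489 = 0.6568 → 0.66
Kelley's formula gives T̂ = 0.66·83.3 + 0.34·63.46 = 54.978 + 21.5764 = 76.5544.

76.554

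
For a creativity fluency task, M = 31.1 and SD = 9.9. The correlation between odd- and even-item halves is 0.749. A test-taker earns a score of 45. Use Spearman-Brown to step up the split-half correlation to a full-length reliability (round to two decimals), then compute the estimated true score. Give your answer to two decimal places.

43.05

Spearman-Brown: ρ = 2r/(1 + r) = 2(0.749)/(1 + 0.749) = 1.4980/1.749 = 0.8565 → 0.86
Weight the observed score by reliability and the mean by (1 − reliability): T̂ = 0.86·45 + 0.14·31.1 = 38.70 + 4.354 = 43.054.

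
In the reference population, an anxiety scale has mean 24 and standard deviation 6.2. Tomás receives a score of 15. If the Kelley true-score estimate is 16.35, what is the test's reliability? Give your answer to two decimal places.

0.85

T̂ = ρX + (1 − ρ)μ  ⇒  T̂ − μ = ρ(X − μ)
ρ = (T̂ − μ)/(X − μ) = (16.35 − 24) / (15 − 24) = -7.65 / -9.0 = 0.8500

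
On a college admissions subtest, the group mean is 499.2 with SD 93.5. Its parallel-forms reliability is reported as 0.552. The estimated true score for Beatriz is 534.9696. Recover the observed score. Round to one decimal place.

564.0

T̂ = ρX + (1 − ρ)μ  ⇒  X = (T̂ − (1 − ρ)μ) / ρ
X = (534.9696 − 0.448 × 499.2) / 0.552 = (534.9696 − 223.6416) / 0.552 = 311.3280 / 0.552 = 564.000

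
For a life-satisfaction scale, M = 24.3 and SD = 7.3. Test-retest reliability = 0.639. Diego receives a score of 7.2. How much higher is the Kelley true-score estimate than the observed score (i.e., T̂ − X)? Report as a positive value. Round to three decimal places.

6.173

Regress the observed score toward the mean by the unreliability: T̂ = 0.639·7.2 + 0.361·24.3 = 4.6008 + 8.7723 = 13.37310.
T̂ − X = 13.3731 − 7.2 = 6.1731 → 6.173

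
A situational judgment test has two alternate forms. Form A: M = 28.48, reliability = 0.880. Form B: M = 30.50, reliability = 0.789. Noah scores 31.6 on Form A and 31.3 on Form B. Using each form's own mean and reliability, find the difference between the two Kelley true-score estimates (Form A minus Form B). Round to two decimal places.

0.09

T̂_A = 0.880(31.6) + 0.120(28.48) = 31.2256
T̂_B = 0.789(31.3) + 0.211(30.50) = 31.1312
T̂_A − T̂_B = 0.0944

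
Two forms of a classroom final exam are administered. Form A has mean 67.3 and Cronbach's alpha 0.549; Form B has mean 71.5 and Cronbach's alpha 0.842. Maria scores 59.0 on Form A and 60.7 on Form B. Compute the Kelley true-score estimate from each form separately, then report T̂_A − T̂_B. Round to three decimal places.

T̂_A = 0.549(59.0) + 0.451(67.3) = 62.74330
T̂_B = 0.842(60.7) + 0.158(71.5) = 62.40640
T̂_A − T̂_B = 0.33690

0.337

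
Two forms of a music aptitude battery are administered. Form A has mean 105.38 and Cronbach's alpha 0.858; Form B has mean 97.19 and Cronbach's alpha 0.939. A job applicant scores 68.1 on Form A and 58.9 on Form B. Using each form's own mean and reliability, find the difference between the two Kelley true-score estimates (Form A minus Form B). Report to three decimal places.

12.158

T̂_A = 0.858(68.1) + 0.142(105.38) = 73.39376
T̂_B = 0.939(58.9) + 0.061(97.19) = 61.23569
T̂_A − T̂_B = 12.15807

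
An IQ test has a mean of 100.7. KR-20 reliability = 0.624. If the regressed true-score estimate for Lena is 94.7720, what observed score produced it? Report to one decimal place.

T̂ = ρX + (1 − ρ)μ  ⇒  X = (T̂ − (1 − ρ)μ) / ρ
X = (94.7720 − 0.376 × 100.7) / 0.624 = (94.7720 − 37.8632) / 0.624 = 56.9088 / 0.624 = 91.200

91.2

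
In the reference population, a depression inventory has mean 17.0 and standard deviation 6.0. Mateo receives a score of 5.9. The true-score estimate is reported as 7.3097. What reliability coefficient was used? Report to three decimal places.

0.873

T̂ = ρX + (1 − ρ)μ  ⇒  T̂ − μ = ρ(X − μ)
ρ = (T̂ − μ)/(X − μ) = (7.3097 − 17.0) / (5.9 − 17.0) = -9.6903 / -11.1 = 0.87300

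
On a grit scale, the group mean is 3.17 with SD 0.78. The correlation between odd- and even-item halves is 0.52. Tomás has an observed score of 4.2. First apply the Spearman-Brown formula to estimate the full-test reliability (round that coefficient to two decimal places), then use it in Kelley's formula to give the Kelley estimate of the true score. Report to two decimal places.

Spearman-Brown: ρ = 2r/(1 + r) = 2(0.52)/(1 + 0.52) = 1.040/1.52 = 0.6842 → 0.68
T̂ = ρX + (1 − ρ)μ
  = 0.68 × 4.2 + 0.32 × 3.17
  = 2.856 + 1.0144
  = 3.870
  ≈ 3.87

3.87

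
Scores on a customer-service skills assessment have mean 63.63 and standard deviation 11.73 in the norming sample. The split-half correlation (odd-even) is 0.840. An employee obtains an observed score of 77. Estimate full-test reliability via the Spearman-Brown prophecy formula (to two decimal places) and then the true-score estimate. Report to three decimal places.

75.797

Spearman-Brown: ρ = 2r/(1 + r) = 2(0.840)/(1 + 0.840) = 1.6800/1.840 = 0.9130 → 0.91
T̂ = ρX + (1 − ρ)μ
  = 0.91 × 77 + 0.09 × 63.63
  = 70.07 + 5.7267
  = 75.7967
  ≈ 75.797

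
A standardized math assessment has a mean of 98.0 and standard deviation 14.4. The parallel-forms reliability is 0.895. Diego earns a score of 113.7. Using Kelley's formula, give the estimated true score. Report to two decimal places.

112.05

T̂ = ρX + (1 − ρ)μ
  = 0.895 × 113.7 + 0.105 × 98.0
  = 101.7615 + 10.2900
  = 112.052
  ≈ 112.05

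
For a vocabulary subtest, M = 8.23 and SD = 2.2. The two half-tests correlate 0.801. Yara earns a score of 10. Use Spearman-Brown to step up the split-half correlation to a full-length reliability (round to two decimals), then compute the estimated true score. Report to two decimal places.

Spearman-Brown: ρ = 2r/(1 + r) = 2(0.801)/(1 + 0.801) = 1.6020/1.801 = 0.8895 → 0.89
T̂ = 0.89(10) + 0.11(8.23) = 8.90 + 0.9053 = 9.805 → 9.81

9.81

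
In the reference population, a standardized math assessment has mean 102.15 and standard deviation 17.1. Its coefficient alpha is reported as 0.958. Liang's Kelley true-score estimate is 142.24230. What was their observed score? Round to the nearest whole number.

144

T̂ = ρX + (1 − ρ)μ  ⇒  X = (T̂ − (1 − ρ)μ) / ρ
X = (142.24230 − 0.042 × 102.15) / 0.958 = (142.24230 − 4.29030) / 0.958 = 137.95200 / 0.958 = 144.00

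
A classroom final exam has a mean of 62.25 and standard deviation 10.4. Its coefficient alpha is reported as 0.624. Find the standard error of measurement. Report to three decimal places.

SEM = SD · √(1 − ρ) = 10.4 × √0.376 = 10.4 × 0.6132 = 6.3772

6.377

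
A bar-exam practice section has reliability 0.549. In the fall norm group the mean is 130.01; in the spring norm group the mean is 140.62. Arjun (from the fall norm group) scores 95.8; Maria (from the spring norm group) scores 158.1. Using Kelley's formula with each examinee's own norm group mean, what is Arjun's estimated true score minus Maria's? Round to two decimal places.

-38.99

T̂_Arjun = 0.549(95.8) + 0.451(130.01) = 111.2287
T̂_Maria = 0.549(158.1) + 0.451(140.62) = 150.2165
Difference = 111.2287 − 150.2165 = -38.9878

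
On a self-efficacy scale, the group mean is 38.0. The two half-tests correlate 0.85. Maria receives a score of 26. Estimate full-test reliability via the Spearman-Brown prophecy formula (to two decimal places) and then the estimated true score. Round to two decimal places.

Spearman-Brown: ρ = 2r/(1 + r) = 2(0.85)/(1 + 0.85) = 1.700/1.85 = 0.9189 → 0.92
T̂ = 0.92(26) + 0.08(38.0) = 23.92 + 3.040 = 26.960 → 26.96

26.96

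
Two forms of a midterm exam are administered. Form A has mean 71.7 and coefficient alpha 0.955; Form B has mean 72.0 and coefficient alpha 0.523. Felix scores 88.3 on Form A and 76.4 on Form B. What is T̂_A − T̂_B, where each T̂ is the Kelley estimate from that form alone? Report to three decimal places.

T̂_A = 0.955(88.3) + 0.045(71.7) = 87.55300
T̂_B = 0.523(76.4) + 0.477(72.0) = 74.30120
T̂_A − T̂_B = 13.25180

13.252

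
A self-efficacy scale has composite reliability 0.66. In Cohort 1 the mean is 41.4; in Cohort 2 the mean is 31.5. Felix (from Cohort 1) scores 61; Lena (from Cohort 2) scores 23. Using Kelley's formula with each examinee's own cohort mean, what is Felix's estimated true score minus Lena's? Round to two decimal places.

28.45

T̂_Felix = 0.66(61) + 0.34(41.4) = 54.3360
T̂_Lena = 0.66(23) + 0.34(31.5) = 25.8900
Difference = 54.3360 − 25.8900 = 28.4460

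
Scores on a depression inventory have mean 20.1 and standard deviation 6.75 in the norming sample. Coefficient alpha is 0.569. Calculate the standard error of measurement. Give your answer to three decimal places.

SEM = SD · √(1 − ρ) = 6.75 × √0.431 = 6.75 × 0.6565 = 4.4314

4.431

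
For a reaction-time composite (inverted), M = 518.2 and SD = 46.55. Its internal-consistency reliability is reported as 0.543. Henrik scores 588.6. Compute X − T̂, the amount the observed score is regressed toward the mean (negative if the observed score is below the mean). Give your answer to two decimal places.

32.17

Kelley's formula gives T̂ = 0.543·588.6 + 0.457·518.2 = 319.6098 + 236.8174 = 556.4272.
X − T̂ = 588.6 − 556.427 = 32.173 → 32.17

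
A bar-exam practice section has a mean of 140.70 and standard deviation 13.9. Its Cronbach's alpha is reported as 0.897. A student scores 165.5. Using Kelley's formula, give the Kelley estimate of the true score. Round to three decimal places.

Weight the observed score by reliability and the mean by (1 − reliability): T̂ = 0.897·165.5 + 0.103·140.70 = 148.4535 + 14.49210 = 162.9456.

162.946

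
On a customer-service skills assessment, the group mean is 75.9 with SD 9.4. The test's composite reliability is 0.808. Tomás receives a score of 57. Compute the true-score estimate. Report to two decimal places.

60.63

T̂ = 0.808(57) + 0.192(75.9) = 46.056 + 14.5728 = 60.629 → 60.63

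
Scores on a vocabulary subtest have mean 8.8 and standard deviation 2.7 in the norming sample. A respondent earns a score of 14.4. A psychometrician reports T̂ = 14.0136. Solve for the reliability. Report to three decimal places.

0.931

T̂ = ρX + (1 − ρ)μ  ⇒  T̂ − μ = ρ(X − μ)
ρ = (T̂ − μ)/(X − μ) = (14.0136 − 8.8) / (14.4 − 8.8) = 5.2136 / 5.6 = 0.93100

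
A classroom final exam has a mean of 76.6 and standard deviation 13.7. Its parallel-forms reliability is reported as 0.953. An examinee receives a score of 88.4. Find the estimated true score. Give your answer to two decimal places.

T̂ = ρX + (1 − ρ)μ
  = 0.953 × 88.4 + 0.047 × 76.6
  = 84.2452 + 3.6002
  = 87.845
  ≈ 87.85

87.85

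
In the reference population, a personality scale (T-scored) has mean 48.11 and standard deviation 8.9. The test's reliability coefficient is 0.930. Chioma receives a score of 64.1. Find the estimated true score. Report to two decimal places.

62.98

Regress the observed score toward the mean by the unreliability: T̂ = 0.930·64.1 + 0.070·48.11 = 59.6130 + 3.36770 = 62.981.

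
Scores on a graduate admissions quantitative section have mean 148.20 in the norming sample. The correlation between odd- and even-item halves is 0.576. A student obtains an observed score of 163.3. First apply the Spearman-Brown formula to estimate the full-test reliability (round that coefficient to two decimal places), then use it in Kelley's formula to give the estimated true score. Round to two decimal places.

159.22

Spearman-Brown: ρ = 2r/(1 + r) = 2(0.576)/(1 + 0.576) = 1.1520/1.576 = 0.7310 → 0.73
T̂ = ρX + (1 − ρ)μ
  = 0.73 × 163.3 + 0.27 × 148.20
  = 119.209 + 40.0140
  = 159.223
  ≈ 159.22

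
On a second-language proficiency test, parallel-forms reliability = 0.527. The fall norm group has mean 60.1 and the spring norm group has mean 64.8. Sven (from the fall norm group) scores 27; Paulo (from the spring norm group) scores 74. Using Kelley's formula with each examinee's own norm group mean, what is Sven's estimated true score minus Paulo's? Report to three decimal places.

-26.992

T̂_Sven = 0.527(27) + 0.473(60.1) = 42.65630
T̂_Paulo = 0.527(74) + 0.473(64.8) = 69.64840
Difference = 42.65630 − 69.64840 = -26.99210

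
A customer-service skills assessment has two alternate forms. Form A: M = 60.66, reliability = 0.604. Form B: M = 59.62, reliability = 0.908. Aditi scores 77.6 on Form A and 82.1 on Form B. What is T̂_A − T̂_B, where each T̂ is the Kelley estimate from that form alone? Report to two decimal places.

-9.14

T̂_A = 0.604(77.6) + 0.396(60.66) = 70.8918
T̂_B = 0.908(82.1) + 0.092(59.62) = 80.0318
T̂_A − T̂_B = -9.1401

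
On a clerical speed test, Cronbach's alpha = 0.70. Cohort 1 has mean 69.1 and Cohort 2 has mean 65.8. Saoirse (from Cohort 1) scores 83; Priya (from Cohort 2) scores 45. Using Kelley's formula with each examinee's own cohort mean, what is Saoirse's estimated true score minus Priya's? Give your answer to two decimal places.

27.59

T̂_Saoirse = 0.70(83) + 0.30(69.1) = 78.8300
T̂_Priya = 0.70(45) + 0.30(65.8) = 51.2400
Difference = 78.8300 − 51.2400 = 27.5900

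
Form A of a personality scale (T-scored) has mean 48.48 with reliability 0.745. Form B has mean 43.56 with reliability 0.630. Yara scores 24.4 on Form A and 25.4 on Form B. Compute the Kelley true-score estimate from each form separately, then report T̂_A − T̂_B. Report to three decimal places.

-1.579

T̂_A = 0.745(24.4) + 0.255(48.48) = 30.54040
T̂_B = 0.630(25.4) + 0.370(43.56) = 32.11920
T̂_A − T̂_B = -1.57880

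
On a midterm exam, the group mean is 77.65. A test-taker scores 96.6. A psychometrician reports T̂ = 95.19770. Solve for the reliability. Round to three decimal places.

0.926

T̂ = ρX + (1 − ρ)μ  ⇒  T̂ − μ = ρ(X − μ)
ρ = (T̂ − μ)/(X − μ) = (95.19770 − 77.65) / (96.6 − 77.65) = 17.54770 / 18.95 = 0.92600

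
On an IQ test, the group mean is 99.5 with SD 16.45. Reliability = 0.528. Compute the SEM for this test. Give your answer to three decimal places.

SEM = SD · √(1 − ρ) = 16.45 × √0.472 = 16.45 × 0.6870 = 11.3015

11.302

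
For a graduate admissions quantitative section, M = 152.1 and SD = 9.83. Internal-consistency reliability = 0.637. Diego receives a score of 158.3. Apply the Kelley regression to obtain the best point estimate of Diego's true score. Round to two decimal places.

T̂ = 0.637(158.3) + 0.363(152.1) = 100.8371 + 55.2123 = 156.049 → 156.05

156.05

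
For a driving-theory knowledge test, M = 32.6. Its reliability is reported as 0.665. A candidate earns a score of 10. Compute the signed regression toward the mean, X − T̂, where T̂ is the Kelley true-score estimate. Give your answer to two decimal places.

Regress the observed score toward the mean by the unreliability: T̂ = 0.665·10 + 0.335·32.6 = 6.650 + 10.9210 = 17.5710.
X − T̂ = 10 − 17.571 = -7.571 → -7.57

-7.57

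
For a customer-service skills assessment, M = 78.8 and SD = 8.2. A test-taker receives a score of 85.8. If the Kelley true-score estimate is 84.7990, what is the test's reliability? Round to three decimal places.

0.857

T̂ = ρX + (1 − ρ)μ  ⇒  T̂ − μ = ρ(X − μ)
ρ = (T̂ − μ)/(X − μ) = (84.7990 − 78.8) / (85.8 − 78.8) = 5.9990 / 7.0 = 0.85700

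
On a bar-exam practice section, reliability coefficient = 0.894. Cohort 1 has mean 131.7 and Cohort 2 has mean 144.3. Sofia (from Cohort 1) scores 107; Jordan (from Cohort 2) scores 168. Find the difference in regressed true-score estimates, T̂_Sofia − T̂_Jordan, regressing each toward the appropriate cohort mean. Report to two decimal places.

T̂_Sofia = 0.894(107) + 0.106(131.7) = 109.6182
T̂_Jordan = 0.894(168) + 0.106(144.3) = 165.4878
Difference = 109.6182 − 165.4878 = -55.8696

-55.87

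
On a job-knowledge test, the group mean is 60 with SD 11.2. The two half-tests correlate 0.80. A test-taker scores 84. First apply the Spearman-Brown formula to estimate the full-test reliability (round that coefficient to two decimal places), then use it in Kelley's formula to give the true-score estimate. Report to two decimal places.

Spearman-Brown: ρ = 2r/(1 + r) = 2(0.80)/(1 + 0.80) = 1.600/1.80 = 0.8889 → 0.89
T̂ = 0.89(84) + 0.11(60) = 74.76 + 6.60 = 81.360 → 81.36

81.36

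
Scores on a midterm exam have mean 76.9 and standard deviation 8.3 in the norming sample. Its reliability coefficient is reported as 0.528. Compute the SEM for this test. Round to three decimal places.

SEM = SD · √(1 − ρ) = 8.3 × √0.472 = 8.3 × 0.6870 = 5.7023

5.702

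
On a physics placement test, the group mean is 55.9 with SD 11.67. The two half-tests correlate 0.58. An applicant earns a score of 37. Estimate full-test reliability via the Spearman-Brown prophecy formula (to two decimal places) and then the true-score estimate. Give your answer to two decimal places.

42.10

Spearman-Brown: ρ = 2r/(1 + r) = 2(0.58)/(1 + 0.58) = 1.160/1.58 = 0.7342 → 0.73
Regress the observed score toward the mean by the unreliability: T̂ = 0.73·37 + 0.27·55.9 = 27.01 + 15.093 = 42.103.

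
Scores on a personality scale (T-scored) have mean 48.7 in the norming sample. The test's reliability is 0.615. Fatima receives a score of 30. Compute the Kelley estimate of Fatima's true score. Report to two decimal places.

37.20

T̂ = ρX + (1 − ρ)μ
  = 0.615 × 30 + 0.385 × 48.7
  = 18.450 + 18.7495
  = 37.200
  ≈ 37.20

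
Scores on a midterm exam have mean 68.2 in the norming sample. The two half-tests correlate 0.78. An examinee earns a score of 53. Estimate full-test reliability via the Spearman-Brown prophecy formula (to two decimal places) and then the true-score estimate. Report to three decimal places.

54.824

Spearman-Brown: ρ = 2r/(1 + r) = 2(0.78)/(1 + 0.78) = 1.560/1.78 = 0.8764 → 0.88
T̂ = 0.88(53) + 0.12(68.2) = 46.64 + 8.184 = 54.8240 → 54.824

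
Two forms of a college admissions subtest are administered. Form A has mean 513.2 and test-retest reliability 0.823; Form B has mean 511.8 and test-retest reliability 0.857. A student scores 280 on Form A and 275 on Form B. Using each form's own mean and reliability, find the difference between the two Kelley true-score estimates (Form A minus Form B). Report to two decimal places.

12.41

T̂_A = 0.823(280) + 0.177(513.2) = 321.2764
T̂_B = 0.857(275) + 0.143(511.8) = 308.8624
T̂_A − T̂_B = 12.4140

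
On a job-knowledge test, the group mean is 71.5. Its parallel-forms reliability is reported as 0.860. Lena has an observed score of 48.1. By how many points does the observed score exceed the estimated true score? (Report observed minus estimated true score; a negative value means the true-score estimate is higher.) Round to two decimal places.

-3.28

Kelley's formula gives T̂ = 0.860·48.1 + 0.140·71.5 = 41.3660 + 10.0100 = 51.3760.
X − T̂ = 48.1 − 51.376 = -3.276 → -3.28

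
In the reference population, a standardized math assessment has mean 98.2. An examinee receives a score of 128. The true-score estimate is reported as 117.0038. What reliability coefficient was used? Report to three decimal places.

T̂ = ρX + (1 − ρ)μ  ⇒  T̂ − μ = ρ(X − μ)
ρ = (T̂ − μ)/(X − μ) = (117.0038 − 98.2) / (128 − 98.2) = 18.8038 / 29.8 = 0.63100

0.631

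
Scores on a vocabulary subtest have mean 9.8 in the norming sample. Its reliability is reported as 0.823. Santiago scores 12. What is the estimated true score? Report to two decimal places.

11.61

Kelley's formula gives T̂ = 0.823·12 + 0.177·9.8 = 9.876 + 1.7346 = 11.611.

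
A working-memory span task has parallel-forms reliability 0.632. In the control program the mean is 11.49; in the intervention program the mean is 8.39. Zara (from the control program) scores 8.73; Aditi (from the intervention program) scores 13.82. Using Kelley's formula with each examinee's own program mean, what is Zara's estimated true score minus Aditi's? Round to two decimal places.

-2.08

T̂_Zara = 0.632(8.73) + 0.368(11.49) = 9.7457
T̂_Aditi = 0.632(13.82) + 0.368(8.39) = 11.8218
Difference = 9.7457 − 11.8218 = -2.0761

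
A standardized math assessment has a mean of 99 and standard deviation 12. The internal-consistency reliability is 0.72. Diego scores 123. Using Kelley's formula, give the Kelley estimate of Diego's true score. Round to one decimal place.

116.3

Kelley's formula gives T̂ = 0.72·123 + 0.28·99 = 88.56 + 27.72 = 116.28.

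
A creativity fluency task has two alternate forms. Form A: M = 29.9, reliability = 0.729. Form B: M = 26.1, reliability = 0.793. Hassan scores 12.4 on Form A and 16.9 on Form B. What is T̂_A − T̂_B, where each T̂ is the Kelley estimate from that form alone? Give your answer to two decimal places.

-1.66

T̂_A = 0.729(12.4) + 0.271(29.9) = 17.1425
T̂_B = 0.793(16.9) + 0.207(26.1) = 18.8044
T̂_A − T̂_B = -1.6619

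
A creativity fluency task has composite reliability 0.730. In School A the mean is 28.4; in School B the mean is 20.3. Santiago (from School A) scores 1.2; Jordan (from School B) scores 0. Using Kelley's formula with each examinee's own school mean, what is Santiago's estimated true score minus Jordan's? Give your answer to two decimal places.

3.06

T̂_Santiago = 0.730(1.2) + 0.270(28.4) = 8.5440
T̂_Jordan = 0.730(0) + 0.270(20.3) = 5.4810
Difference = 8.5440 − 5.4810 = 3.0630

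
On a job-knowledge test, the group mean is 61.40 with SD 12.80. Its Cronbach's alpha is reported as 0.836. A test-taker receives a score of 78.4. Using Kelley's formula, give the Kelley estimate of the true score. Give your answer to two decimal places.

T̂ = ρX + (1 − ρ)μ
  = 0.836 × 78.4 + 0.164 × 61.40
  = 65.5424 + 10.06960
  = 75.612
  ≈ 75.61

75.61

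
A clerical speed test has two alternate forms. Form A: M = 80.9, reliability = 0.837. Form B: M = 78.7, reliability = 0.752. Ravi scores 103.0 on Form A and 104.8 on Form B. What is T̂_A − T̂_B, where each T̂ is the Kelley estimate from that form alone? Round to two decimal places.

T̂_A = 0.837(103.0) + 0.163(80.9) = 99.3977
T̂_B = 0.752(104.8) + 0.248(78.7) = 98.3272
T̂_A − T̂_B = 1.0705

1.07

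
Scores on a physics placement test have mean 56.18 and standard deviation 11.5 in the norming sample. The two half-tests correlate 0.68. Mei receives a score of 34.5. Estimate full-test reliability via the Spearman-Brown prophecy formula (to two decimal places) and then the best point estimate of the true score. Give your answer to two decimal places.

Spearman-Brown: ρ = 2r/(1 + r) = 2(0.68)/(1 + 0.68) = 1.360/1.68 = 0.8095 → 0.81
T̂ = ρX + (1 − ρ)μ
  = 0.81 × 34.5 + 0.19 × 56.18
  = 27.945 + 10.6742
  = 38.619
  ≈ 38.62

38.62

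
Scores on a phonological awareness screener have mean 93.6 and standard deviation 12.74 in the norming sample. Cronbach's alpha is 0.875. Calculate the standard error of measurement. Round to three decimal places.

4.504

SEM = SD · √(1 − ρ) = 12.74 × √0.125 = 12.74 × 0.3536 = 4.5043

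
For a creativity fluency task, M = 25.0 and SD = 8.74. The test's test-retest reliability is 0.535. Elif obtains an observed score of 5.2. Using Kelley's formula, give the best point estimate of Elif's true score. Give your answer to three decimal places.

T̂ = ρX + (1 − ρ)μ
  = 0.535 × 5.2 + 0.465 × 25.0
  = 2.7820 + 11.6250
  = 14.4070
  ≈ 14.407

14.407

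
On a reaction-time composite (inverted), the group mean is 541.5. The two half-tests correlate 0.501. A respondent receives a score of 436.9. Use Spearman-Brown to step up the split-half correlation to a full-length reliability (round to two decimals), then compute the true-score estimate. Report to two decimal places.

Spearman-Brown: ρ = 2r/(1 + r) = 2(0.501)/(1 + 0.501) = 1.0020/1.501 = 0.6676 → 0.67
T̂ = ρX + (1 − ρ)μ
  = 0.67 × 436.9 + 0.33 × 541.5
  = 292.723 + 178.695
  = 471.418
  ≈ 471.42

471.42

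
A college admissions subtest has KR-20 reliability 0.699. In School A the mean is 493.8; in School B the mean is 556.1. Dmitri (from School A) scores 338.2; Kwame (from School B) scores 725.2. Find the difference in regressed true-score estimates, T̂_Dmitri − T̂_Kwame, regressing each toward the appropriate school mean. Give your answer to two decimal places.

T̂_Dmitri = 0.699(338.2) + 0.301(493.8) = 385.0356
T̂_Kwame = 0.699(725.2) + 0.301(556.1) = 674.3009
Difference = 385.0356 − 674.3009 = -289.2653

-289.27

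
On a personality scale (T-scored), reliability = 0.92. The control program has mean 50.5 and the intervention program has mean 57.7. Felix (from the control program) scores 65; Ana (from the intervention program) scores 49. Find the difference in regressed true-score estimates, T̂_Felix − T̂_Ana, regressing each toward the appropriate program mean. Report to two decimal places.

T̂_Felix = 0.92(65) + 0.08(50.5) = 63.8400
T̂_Ana = 0.92(49) + 0.08(57.7) = 49.6960
Difference = 63.8400 − 49.6960 = 14.1440

14.14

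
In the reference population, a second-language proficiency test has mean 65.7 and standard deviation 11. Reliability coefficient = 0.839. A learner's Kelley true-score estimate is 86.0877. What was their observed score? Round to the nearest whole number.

T̂ = ρX + (1 − ρ)μ  ⇒  X = (T̂ − (1 − ρ)μ) / ρ
X = (86.0877 − 0.161 × 65.7) / 0.839 = (86.0877 − 10.5777) / 0.839 = 75.5100 / 0.839 = 90.00

90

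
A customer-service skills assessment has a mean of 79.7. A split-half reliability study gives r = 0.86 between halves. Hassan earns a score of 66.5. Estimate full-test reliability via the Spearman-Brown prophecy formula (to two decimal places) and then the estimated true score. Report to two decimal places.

Spearman-Brown: ρ = 2r/(1 + r) = 2(0.86)/(1 + 0.86) = 1.720/1.86 = 0.9247 → 0.92
T̂ = ρX + (1 − ρ)μ
  = 0.92 × 66.5 + 0.08 × 79.7
  = 61.180 + 6.376
  = 67.556
  ≈ 67.56

67.56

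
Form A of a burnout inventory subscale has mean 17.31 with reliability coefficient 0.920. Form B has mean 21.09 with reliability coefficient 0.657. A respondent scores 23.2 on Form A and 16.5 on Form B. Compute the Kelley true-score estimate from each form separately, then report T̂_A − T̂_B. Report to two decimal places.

4.65

T̂_A = 0.920(23.2) + 0.080(17.31) = 22.7288
T̂_B = 0.657(16.5) + 0.343(21.09) = 18.0744
T̂_A − T̂_B = 4.6544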